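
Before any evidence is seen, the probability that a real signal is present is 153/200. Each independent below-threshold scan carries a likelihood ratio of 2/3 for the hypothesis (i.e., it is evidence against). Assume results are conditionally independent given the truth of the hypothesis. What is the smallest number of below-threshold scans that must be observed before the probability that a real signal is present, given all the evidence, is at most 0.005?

16

Prior odds = 0.765/0.235 = 153/47.
Likelihood ratio per below-threshold scan = 2/3.
Target odds: 0.005 ÷ 0.995 = 1/199.
Need (153/47) × (2/3)ⁿ ≤ 1/199, i.e. (2/3)ⁿ ≤ 47/30447.
(2/3)¹⁵ = 32768/14348907 is still above 47/30447 but (2/3)¹⁶ = 65536/43046721 is at or below it, so n = 16.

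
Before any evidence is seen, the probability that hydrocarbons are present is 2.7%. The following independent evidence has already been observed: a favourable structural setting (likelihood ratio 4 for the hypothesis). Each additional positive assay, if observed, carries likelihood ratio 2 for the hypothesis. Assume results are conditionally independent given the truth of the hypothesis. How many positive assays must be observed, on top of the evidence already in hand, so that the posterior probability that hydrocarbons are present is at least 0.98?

Prior odds = 0.027/0.973 = 27/973.
Bayes factor of the evidence already in hand = 4.
Odds after that evidence = (27/973) × 4 = 108/973.
Target odds = 0.98/0.02 = 49.
Need 2ⁿ ≥ 49 ÷ (108/973) = 47677/108.
2⁸ = 256 falls short of 47677/108 but 2⁹ = 512 reaches it, so n = 9.

9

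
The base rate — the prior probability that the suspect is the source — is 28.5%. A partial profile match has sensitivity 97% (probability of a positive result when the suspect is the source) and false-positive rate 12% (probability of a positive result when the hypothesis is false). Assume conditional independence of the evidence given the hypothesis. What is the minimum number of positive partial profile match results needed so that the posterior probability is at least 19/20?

Prior odds = 0.285/0.715 = 57/143.
Likelihood ratio of a positive result = 0.97/0.12 = 97/12.
Target odds: 0.95 ÷ 0.05 = 19.
Require (97/12)ⁿ ≥ 19 ÷ (57/143) = 143/3.
(97/12)¹ = 97/12 falls short of 143/3 but (97/12)² = 9409/144 reaches it, so n = 2.

2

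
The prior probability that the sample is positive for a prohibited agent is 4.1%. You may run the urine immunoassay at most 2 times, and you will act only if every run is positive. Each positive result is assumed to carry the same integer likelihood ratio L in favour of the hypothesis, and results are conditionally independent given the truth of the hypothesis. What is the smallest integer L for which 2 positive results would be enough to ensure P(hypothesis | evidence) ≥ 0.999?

153

Prior odds = 0.041/0.959 = 41/959.
Target odds = 0.999/0.001 = 999.
Need L² ≥ 999 ÷ (41/959) = 958041/41.
152² = 23104 < 958041/41 ≤ 23409 = 153², so L = 153.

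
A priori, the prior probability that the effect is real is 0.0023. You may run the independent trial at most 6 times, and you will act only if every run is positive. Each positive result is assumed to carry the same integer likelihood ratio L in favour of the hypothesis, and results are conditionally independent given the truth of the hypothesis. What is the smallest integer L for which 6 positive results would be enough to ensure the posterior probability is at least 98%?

6

Prior odds = 0.0023/0.9977 = 23/9977.
Target odds = 0.98/0.02 = 49.
Need L⁶ ≥ 49 ÷ (23/9977) = 488873/23.
5⁶ = 15625 < 488873/23 ≤ 46656 = 6⁶, so L = 6.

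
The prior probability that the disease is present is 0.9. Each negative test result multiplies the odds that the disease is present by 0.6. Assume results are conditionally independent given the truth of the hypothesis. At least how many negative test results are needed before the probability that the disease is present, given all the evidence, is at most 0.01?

14

Prior odds = 0.9/0.1 = 9.
Likelihood ratio per negative test result = 0.6.
Target posterior odds = 0.01/0.99 = 1/99.
Require 0.6ⁿ ≤ 1/99 ÷ 9 = 1/891.
0.6¹³ ≈0.00130607 is still above 1/891 but 0.6¹⁴ ≈0.000783642 is at or below it, so n = 14.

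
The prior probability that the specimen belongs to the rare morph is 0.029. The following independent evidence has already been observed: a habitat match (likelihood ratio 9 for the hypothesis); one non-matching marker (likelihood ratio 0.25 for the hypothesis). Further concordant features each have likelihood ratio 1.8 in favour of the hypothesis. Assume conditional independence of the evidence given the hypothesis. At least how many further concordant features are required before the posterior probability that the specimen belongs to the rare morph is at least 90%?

9

Prior odds = 0.029/0.971 = 29/971.
Combined Bayes factor of the evidence already in hand = 9 × 0.25 = 2.25.
Odds after that evidence = (29/971) × 2.25 = 261/3884.
Target odds = 0.9/0.1 = 9.
Need 1.8ⁿ ≥ 9 ÷ (261/3884) = 3884/29.
1.8⁸ = 43046721/390625 falls short of 3884/29 but 1.8⁹ = 387420489/1953125 reaches it, so n = 9.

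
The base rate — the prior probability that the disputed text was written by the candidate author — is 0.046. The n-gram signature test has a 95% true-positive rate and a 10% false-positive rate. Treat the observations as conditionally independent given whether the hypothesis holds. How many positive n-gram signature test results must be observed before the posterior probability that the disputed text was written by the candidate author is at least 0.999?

Prior odds: 0.046 ÷ 0.954 = 23/477.
Likelihood ratio of a positive result = 0.95/0.1 = 9.5.
Target odds: 0.999 ÷ 0.001 = 999.
Require 9.5ⁿ ≥ 999 ÷ (23/477) = 476523/23.
9.5⁴ = 8145.0625 falls short of 476523/23 but 9.5⁵ = 77378.09375 reaches it, so n = 5.

5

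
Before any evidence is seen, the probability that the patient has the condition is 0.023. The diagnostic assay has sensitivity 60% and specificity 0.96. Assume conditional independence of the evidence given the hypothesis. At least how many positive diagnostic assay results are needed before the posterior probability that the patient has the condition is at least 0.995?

Prior odds = 0.023/0.977 = 23/977.
False-positive rate = 1 − 0.96 = 0.04; likelihood ratio of a positive = 0.6/0.04 = 15.
Target posterior odds = 0.995/0.005 = 199.
Require 15ⁿ ≥ 199 ÷ (23/977) = 194423/23.
15³ = 3375 falls short of 194423/23 but 15⁴ = 50625 reaches it, so n = 4.

4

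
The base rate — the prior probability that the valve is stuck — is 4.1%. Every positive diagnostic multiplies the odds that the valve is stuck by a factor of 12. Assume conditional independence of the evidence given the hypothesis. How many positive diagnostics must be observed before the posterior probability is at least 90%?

Prior odds = 0.041/0.959 = 41/959.
Likelihood ratio per positive diagnostic = 12.
Target posterior odds = 0.9/0.1 = 9.
Require 12ⁿ ≥ 9 ÷ (41/959) = 8631/41.
12² = 144 falls short of 8631/41 but 12³ = 1728 reaches it, so n = 3.

3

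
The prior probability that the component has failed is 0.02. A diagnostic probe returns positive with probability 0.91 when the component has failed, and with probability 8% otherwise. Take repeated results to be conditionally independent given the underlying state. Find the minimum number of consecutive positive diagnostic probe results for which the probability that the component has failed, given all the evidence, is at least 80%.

Prior odds = 0.02/0.98 = 1/49.
Likelihood ratio of a positive result = 0.91/0.08 = 11.375.
Target odds: 0.8 ÷ 0.2 = 4.
Need (1/49) × 11.375ⁿ ≥ 4, i.e. 11.375ⁿ ≥ 196.
11.375² = 129.390625 falls short of 196 but 11.375³ = 753571/512 reaches it, so n = 3.

3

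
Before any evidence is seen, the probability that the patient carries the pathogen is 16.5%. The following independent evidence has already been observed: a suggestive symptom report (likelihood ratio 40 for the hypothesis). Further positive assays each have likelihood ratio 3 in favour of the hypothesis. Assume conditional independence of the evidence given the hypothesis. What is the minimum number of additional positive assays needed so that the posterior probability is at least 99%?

Prior odds = 0.165/0.835 = 33/167.
Bayes factor of the evidence already in hand = 40.
Odds after that evidence = (33/167) × 40 = 1320/167.
Target odds = 0.99/0.01 = 99.
Need 3ⁿ ≥ 99 ÷ (1320/167) = 12.525.
3² = 9 falls short of 12.525 but 3³ = 27 reaches it, so n = 3.

3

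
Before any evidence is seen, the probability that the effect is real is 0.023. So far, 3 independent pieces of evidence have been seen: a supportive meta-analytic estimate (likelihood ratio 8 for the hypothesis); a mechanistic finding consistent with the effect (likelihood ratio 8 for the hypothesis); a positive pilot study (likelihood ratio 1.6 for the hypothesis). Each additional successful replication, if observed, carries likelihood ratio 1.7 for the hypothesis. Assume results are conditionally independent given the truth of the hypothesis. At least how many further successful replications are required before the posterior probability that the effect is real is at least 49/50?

6

Prior odds = 0.023/0.977 = 23/977.
Combined Bayes factor of the evidence already in hand = 8 × 8 × 1.6 = 102.4.
Odds after that evidence = (23/977) × 102.4 = 11776/4885.
Target odds = 0.98/0.02 = 49.
Need 1.7ⁿ ≥ 49 ÷ (11776/4885) = 239365/11776.
1.7⁵ = 1419857/100000 falls short of 239365/11776 but 1.7⁶ = 24137569/1000000 reaches it, so n = 6.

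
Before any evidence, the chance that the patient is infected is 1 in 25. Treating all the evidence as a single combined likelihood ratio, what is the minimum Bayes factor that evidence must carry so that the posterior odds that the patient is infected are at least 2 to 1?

Prior odds = 0.04/0.96 = 1/24.
Target odds = 2.
Required Bayes factor = 2 ÷ (1/24) = 48.

48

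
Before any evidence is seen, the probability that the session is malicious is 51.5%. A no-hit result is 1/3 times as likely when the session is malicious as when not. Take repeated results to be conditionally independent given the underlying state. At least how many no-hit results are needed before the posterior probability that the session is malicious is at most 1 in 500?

Prior odds: 0.515 ÷ 0.485 = 103/97.
Likelihood ratio per no-hit result = 1/3.
Target odds: 0.002 ÷ 0.998 = 1/499.
Require (1/3)ⁿ ≤ 1/499 ÷ (103/97) = 97/51397.
(1/3)⁵ = 1/243 is still above 97/51397 but (1/3)⁶ = 1/729 is at or below it, so n = 6.

6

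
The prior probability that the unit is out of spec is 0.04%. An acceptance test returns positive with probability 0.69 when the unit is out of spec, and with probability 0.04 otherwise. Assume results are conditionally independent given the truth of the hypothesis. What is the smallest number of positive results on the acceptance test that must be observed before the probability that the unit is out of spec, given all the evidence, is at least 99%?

Prior odds = 0.0004/0.9996 = 1/2499.
Likelihood ratio of a positive result = 0.69/0.04 = 17.25.
Target posterior odds = 0.99/0.01 = 99.
Require 17.25ⁿ ≥ 99 ÷ (1/2499) = 247401.
17.25⁴ = 22667121/256 falls short of 247401 but 17.25⁵ ≈1.52737e+06 reaches it, so n = 5.

5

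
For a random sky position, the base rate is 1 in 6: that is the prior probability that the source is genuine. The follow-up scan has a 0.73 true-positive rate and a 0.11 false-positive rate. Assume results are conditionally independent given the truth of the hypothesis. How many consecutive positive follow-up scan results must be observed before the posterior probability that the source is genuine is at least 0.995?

Prior odds: (1/6) ÷ (5/6) = 0.2.
Likelihood ratio of a positive result = 0.73/0.11 = 73/11.
Target posterior odds = 0.995/0.005 = 199.
Require (73/11)ⁿ ≥ 199 ÷ 0.2 = 995.
(73/11)³ = 389017/1331 falls short of 995 but (73/11)⁴ = 28398241/14641 reaches it, so n = 4.

4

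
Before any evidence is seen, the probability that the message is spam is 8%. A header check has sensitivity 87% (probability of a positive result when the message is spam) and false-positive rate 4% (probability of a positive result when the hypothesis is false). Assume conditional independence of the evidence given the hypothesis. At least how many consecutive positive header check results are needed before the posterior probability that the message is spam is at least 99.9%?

4

Prior odds: 0.08 ÷ 0.92 = 2/23.
Likelihood ratio of a positive result = 0.87/0.04 = 21.75.
Target odds: 0.999 ÷ 0.001 = 999.
Need (2/23) × 21.75ⁿ ≥ 999, i.e. 21.75ⁿ ≥ 11488.5.
21.75³ = 658503/64 falls short of 11488.5 but 21.75⁴ = 57289761/256 reaches it, so n = 4.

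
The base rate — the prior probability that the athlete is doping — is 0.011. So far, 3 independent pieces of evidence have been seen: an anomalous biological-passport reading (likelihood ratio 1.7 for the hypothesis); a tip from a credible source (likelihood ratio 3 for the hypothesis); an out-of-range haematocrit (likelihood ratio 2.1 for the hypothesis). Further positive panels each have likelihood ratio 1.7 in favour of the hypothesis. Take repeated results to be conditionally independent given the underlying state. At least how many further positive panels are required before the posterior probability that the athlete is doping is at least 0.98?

12

Prior odds = 0.011/0.989 = 11/989.
Combined Bayes factor of the evidence already in hand = 1.7 × 3 × 2.1 = 10.71.
Odds after that evidence = (11/989) × 10.71 = 11781/98900.
Target odds = 0.98/0.02 = 49.
Need 1.7ⁿ ≥ 49 ÷ (11781/98900) = 692300/1683.
1.7¹¹ ≈342.719 falls short of 692300/1683 but 1.7¹² ≈582.622 reaches it, so n = 12.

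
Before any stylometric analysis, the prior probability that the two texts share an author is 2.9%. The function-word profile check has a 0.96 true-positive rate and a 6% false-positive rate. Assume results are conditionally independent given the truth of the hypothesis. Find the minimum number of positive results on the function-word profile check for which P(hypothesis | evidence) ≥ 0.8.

2

Prior odds = 0.029/0.971 = 29/971.
Likelihood ratio of a positive result = 0.96/0.06 = 16.
Target odds: 0.8 ÷ 0.2 = 4.
Need (29/971) × 16ⁿ ≥ 4, i.e. 16ⁿ ≥ 3884/29.
16¹ = 16 falls short of 3884/29 but 16² = 256 reaches it, so n = 2.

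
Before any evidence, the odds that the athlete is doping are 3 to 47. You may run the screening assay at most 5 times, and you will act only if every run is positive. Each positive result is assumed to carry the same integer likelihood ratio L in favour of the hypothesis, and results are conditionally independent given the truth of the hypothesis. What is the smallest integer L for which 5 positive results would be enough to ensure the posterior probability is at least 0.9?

Prior odds = 3/47.
Target odds = 0.9/0.1 = 9.
Need L⁵ ≥ 9 ÷ (3/47) = 141.
2⁵ = 32 < 141 ≤ 243 = 3⁵, so L = 3.

3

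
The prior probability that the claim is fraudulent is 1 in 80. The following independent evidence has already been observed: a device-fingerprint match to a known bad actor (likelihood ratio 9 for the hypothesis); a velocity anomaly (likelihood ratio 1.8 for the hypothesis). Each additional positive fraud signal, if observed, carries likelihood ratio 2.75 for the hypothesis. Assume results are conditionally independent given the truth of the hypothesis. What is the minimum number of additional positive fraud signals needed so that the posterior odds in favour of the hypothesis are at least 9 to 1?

4

Prior odds = 0.0125/0.9875 = 1/79.
Combined Bayes factor of the evidence already in hand = 9 × 1.8 = 16.2.
Odds after that evidence = (1/79) × 16.2 = 81/395.
Target odds = 9.
Need 2.75ⁿ ≥ 9 ÷ (81/395) = 395/9.
2.75³ = 20.796875 falls short of 395/9 but 2.75⁴ = 57.19140625 reaches it, so n = 4.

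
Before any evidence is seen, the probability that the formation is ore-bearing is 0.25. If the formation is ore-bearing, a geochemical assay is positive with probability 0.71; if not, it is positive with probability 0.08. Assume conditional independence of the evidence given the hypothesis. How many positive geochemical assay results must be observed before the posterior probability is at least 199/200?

Prior odds = 0.25/0.75 = 1/3.
Likelihood ratio of a positive = 0.71/0.08 = 8.875.
Target odds: 0.995 ÷ 0.005 = 199.
Require 8.875ⁿ ≥ 199 ÷ (1/3) = 597.
8.875² = 78.765625 falls short of 597 but 8.875³ = 357911/512 reaches it, so n = 3.

3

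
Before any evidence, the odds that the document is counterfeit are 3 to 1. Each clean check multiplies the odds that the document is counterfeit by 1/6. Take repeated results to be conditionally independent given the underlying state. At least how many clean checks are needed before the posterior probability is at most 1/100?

Prior odds = 3.
Likelihood ratio per clean check = 1/6.
Target posterior odds = 0.01/0.99 = 1/99.
Require (1/6)ⁿ ≤ 1/99 ÷ 3 = 1/297.
(1/6)³ = 1/216 is still above 1/297 but (1/6)⁴ = 1/1296 is at or below it, so n = 4.

4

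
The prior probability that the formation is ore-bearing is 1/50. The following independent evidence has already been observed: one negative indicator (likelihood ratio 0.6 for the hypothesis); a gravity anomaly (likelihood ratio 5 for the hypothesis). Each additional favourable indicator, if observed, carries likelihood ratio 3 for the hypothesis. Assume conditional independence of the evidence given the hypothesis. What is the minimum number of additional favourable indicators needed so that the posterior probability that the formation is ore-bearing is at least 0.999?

9

Prior odds = 0.02/0.98 = 1/49.
Combined Bayes factor of the evidence already in hand = 0.6 × 5 = 3.
Odds after that evidence = (1/49) × 3 = 3/49.
Target odds = 0.999/0.001 = 999.
Need 3ⁿ ≥ 999 ÷ (3/49) = 16317.
3⁸ = 6561 falls short of 16317 but 3⁹ = 19683 reaches it, so n = 9.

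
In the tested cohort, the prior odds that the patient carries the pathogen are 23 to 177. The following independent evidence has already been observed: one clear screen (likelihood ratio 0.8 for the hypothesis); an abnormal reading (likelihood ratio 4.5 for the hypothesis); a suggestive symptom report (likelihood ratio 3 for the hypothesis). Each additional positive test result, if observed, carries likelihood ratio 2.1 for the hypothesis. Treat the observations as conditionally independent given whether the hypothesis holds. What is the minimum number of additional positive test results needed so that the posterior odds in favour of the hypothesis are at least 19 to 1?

Prior odds = 23/177.
Combined Bayes factor of the evidence already in hand = 0.8 × 4.5 × 3 = 10.8.
Odds after that evidence = (23/177) × 10.8 = 414/295.
Target odds = 19.
Need 2.1ⁿ ≥ 19 ÷ (414/295) = 5605/414.
2.1³ = 9.261 falls short of 5605/414 but 2.1⁴ = 19.4481 reaches it, so n = 4.

4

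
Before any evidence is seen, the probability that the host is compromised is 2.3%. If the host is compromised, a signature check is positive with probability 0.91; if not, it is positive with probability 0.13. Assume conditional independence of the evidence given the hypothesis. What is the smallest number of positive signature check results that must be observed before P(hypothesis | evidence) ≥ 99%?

5

Prior odds = 0.023/0.977 = 23/977.
Likelihood ratio of a positive = 0.91/0.13 = 7.
Target posterior odds = 0.99/0.01 = 99.
Need (23/977) × 7ⁿ ≥ 99, i.e. 7ⁿ ≥ 96723/23.
7⁴ = 2401 falls short of 96723/23 but 7⁵ = 16807 reaches it, so n = 5.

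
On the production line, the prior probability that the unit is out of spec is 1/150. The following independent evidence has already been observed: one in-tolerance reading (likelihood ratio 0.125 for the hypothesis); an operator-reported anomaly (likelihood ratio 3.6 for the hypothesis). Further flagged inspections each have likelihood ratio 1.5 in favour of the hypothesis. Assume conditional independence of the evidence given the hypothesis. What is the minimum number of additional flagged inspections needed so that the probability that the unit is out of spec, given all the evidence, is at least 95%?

Prior odds = (1/150)/(149/150) = 1/149.
Combined Bayes factor of the evidence already in hand = 0.125 × 3.6 = 0.45.
Odds after that evidence = (1/149) × 0.45 = 9/2980.
Target odds = 0.95/0.05 = 19.
Need 1.5ⁿ ≥ 19 ÷ (9/2980) = 56620/9.
1.5²¹ ≈4987.89 falls short of 56620/9 but 1.5²² ≈7481.83 reaches it, so n = 22.

22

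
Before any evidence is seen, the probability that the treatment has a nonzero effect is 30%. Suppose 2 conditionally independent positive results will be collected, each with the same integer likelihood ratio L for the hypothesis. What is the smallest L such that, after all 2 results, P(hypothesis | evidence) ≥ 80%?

Prior odds = 0.3/0.7 = 3/7.
Target odds = 0.8/0.2 = 4.
Need L² ≥ 4 ÷ (3/7) = 28/3.
3² = 9 < 28/3 ≤ 16 = 4², so L = 4.

4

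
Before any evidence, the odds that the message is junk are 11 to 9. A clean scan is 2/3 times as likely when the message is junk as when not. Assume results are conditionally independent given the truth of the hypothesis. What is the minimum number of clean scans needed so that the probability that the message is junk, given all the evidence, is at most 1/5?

Prior odds = 11/9.
Likelihood ratio per clean scan = 2/3.
Target odds: 0.2 ÷ 0.8 = 0.25.
Require (2/3)ⁿ ≤ 0.25 ÷ (11/9) = 9/44.
(2/3)³ = 8/27 is still above 9/44 but (2/3)⁴ = 16/81 is at or below it, so n = 4.

4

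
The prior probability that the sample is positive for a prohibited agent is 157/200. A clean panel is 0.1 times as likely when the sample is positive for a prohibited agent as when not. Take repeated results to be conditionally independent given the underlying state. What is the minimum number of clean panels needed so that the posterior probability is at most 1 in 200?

Prior odds = 0.785/0.215 = 157/43.
Likelihood ratio per clean panel = 0.1.
Target odds: 0.005 ÷ 0.995 = 1/199.
Require 0.1ⁿ ≤ 1/199 ÷ (157/43) = 43/31243.
0.1² = 0.01 is still above 43/31243 but 0.1³ = 0.001 is at or below it, so n = 3.

3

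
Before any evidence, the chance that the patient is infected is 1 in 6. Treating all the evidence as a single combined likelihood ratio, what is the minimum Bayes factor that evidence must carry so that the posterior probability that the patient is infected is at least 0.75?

15

Prior odds = (1/6)/(5/6) = 0.2.
Target odds = 0.75/0.25 = 3.
Required Bayes factor = 3 ÷ 0.2 = 15.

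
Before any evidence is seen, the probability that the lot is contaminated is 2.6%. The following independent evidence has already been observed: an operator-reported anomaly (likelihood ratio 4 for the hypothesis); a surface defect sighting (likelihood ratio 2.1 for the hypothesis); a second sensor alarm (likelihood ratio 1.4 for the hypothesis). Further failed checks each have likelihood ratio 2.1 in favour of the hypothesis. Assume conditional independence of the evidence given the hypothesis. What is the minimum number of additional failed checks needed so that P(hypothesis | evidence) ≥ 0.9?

Prior odds = 0.026/0.974 = 13/487.
Combined Bayes factor of the evidence already in hand = 4 × 2.1 × 1.4 = 11.76.
Odds after that evidence = (13/487) × 11.76 = 3822/12175.
Target odds = 0.9/0.1 = 9.
Need 2.1ⁿ ≥ 9 ÷ (3822/12175) = 36525/1274.
2.1⁴ = 19.4481 falls short of 36525/1274 but 2.1⁵ = 4084101/100000 reaches it, so n = 5.

5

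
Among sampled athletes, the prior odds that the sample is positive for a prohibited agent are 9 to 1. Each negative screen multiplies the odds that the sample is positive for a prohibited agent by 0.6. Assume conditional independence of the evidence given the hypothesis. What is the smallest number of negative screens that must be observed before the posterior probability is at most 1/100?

14

Prior odds = 9.
Likelihood ratio per negative screen = 0.6.
Target posterior odds = 0.01/0.99 = 1/99.
Need 9 × 0.6ⁿ ≤ 1/99, i.e. 0.6ⁿ ≤ 1/891.
0.6¹³ ≈0.00130607 is still above 1/891 but 0.6¹⁴ ≈0.000783642 is at or below it, so n = 14.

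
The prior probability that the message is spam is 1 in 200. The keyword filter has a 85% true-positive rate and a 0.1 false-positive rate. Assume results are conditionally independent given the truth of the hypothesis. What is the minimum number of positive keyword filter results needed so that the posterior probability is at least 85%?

4

Prior odds = 0.005/0.995 = 1/199.
Likelihood ratio of a positive result = 0.85/0.1 = 8.5.
Target odds: 0.85 ÷ 0.15 = 17/3.
Need (1/199) × 8.5ⁿ ≥ 17/3, i.e. 8.5ⁿ ≥ 3383/3.
8.5³ = 614.125 falls short of 3383/3 but 8.5⁴ = 5220.0625 reaches it, so n = 4.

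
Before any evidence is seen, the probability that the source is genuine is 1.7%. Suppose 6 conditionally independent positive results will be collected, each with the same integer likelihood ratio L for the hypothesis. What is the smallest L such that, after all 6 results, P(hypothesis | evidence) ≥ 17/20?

3

Prior odds = 0.017/0.983 = 17/983.
Target odds = 0.85/0.15 = 17/3.
Need L⁶ ≥ 17/3 ÷ (17/983) = 983/3.
2⁶ = 64 < 983/3 ≤ 729 = 3⁶, so L = 3.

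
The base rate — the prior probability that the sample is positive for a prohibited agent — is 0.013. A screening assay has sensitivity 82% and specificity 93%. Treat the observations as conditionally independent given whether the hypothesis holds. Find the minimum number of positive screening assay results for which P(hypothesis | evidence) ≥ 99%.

Prior odds: 0.013 ÷ 0.987 = 13/987.
False-positive rate = 1 − 0.93 = 0.07; likelihood ratio of a positive = 0.82/0.07 = 82/7.
Target odds: 0.99 ÷ 0.01 = 99.
Need (13/987) × (82/7)ⁿ ≥ 99, i.e. (82/7)ⁿ ≥ 97713/13.
(82/7)³ = 551368/343 falls short of 97713/13 but (82/7)⁴ = 45212176/2401 reaches it, so n = 4.

4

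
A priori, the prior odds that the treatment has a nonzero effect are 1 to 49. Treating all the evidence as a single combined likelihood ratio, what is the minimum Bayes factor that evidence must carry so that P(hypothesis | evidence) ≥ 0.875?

Prior odds = 1/49.
Target odds = 0.875/0.125 = 7.
Required Bayes factor = 7 ÷ (1/49) = 343.

343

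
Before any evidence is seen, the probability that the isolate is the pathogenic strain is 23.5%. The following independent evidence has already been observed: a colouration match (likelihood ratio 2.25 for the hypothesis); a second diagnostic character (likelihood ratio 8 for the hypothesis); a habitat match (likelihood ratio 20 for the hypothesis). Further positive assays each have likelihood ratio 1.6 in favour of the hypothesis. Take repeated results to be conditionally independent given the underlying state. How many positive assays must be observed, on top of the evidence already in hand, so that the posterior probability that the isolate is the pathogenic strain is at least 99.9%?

Prior odds = 0.235/0.765 = 47/153.
Combined Bayes factor of the evidence already in hand = 2.25 × 8 × 20 = 360.
Odds after that evidence = (47/153) × 360 = 1880/17.
Target odds = 0.999/0.001 = 999.
Need 1.6ⁿ ≥ 999 ÷ (1880/17) = 16983/1880.
1.6⁴ = 6.5536 falls short of 16983/1880 but 1.6⁵ = 10.48576 reaches it, so n = 5.

5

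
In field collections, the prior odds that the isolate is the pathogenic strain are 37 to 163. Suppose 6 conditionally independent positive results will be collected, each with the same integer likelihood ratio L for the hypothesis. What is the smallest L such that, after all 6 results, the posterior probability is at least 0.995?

Prior odds = 37/163.
Target odds = 0.995/0.005 = 199.
Need L⁶ ≥ 199 ÷ (37/163) = 32437/37.
3⁶ = 729 < 32437/37 ≤ 4096 = 4⁶, so L = 4.

4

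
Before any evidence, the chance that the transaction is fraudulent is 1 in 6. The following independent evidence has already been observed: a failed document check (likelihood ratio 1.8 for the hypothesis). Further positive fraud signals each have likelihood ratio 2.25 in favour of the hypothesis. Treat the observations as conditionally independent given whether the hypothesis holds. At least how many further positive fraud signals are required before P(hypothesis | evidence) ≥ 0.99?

7

Prior odds = (1/6)/(5/6) = 0.2.
Bayes factor of the evidence already in hand = 1.8.
Odds after that evidence = 0.2 × 1.8 = 0.36.
Target odds = 0.99/0.01 = 99.
Need 2.25ⁿ ≥ 99 ÷ 0.36 = 275.
2.25⁶ = 531441/4096 falls short of 275 but 2.25⁷ = 4782969/16384 reaches it, so n = 7.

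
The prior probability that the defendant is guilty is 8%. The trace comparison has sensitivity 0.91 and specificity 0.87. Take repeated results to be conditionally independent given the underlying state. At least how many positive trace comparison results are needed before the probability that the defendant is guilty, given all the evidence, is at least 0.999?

Prior odds: 0.08 ÷ 0.92 = 2/23.
False-positive rate = 1 − 0.87 = 0.13; likelihood ratio of a positive = 0.91/0.13 = 7.
Target odds: 0.999 ÷ 0.001 = 999.
Need (2/23) × 7ⁿ ≥ 999, i.e. 7ⁿ ≥ 11488.5.
7⁴ = 2401 falls short of 11488.5 but 7⁵ = 16807 reaches it, so n = 5.

5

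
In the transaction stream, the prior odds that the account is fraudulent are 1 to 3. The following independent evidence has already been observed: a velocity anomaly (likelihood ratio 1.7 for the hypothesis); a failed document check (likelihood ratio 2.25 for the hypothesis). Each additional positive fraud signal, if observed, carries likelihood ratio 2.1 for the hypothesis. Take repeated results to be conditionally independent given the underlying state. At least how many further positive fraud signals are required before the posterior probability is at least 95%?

Prior odds = 1/3.
Combined Bayes factor of the evidence already in hand = 1.7 × 2.25 = 3.825.
Odds after that evidence = (1/3) × 3.825 = 1.275.
Target odds = 0.95/0.05 = 19.
Need 2.1ⁿ ≥ 19 ÷ 1.275 = 760/51.
2.1³ = 9.261 falls short of 760/51 but 2.1⁴ = 19.4481 reaches it, so n = 4.

4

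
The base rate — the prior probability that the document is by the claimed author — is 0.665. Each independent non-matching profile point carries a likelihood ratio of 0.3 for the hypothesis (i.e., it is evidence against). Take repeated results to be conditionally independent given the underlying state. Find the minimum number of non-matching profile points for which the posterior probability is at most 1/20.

4

Prior odds = 0.665/0.335 = 133/67.
Likelihood ratio per non-matching profile point = 0.3.
Target odds: 0.05 ÷ 0.95 = 1/19.
Require 0.3ⁿ ≤ 1/19 ÷ (133/67) = 67/2527.
0.3³ = 0.027 is still above 67/2527 but 0.3⁴ = 0.0081 is at or below it, so n = 4.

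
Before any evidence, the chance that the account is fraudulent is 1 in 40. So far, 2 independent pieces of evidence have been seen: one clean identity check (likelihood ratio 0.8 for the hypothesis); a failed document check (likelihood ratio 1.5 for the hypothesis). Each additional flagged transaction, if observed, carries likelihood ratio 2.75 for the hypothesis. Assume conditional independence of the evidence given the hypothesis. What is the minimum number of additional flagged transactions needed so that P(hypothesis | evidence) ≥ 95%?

Prior odds = 0.025/0.975 = 1/39.
Combined Bayes factor of the evidence already in hand = 0.8 × 1.5 = 1.2.
Odds after that evidence = (1/39) × 1.2 = 2/65.
Target odds = 0.95/0.05 = 19.
Need 2.75ⁿ ≥ 19 ÷ (2/65) = 617.5.
2.75⁶ = 1771561/4096 falls short of 617.5 but 2.75⁷ = 19487171/16384 reaches it, so n = 7.

7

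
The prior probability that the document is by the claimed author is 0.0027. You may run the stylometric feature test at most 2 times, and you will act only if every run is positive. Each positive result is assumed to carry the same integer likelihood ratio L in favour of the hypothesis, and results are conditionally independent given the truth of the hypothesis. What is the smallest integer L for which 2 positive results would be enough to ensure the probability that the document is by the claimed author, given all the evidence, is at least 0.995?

Prior odds = 0.0027/0.9973 = 27/9973.
Target odds = 0.995/0.005 = 199.
Need L² ≥ 199 ÷ (27/9973) = 1984627/27.
271² = 73441 < 1984627/27 ≤ 73984 = 272², so L = 272.

272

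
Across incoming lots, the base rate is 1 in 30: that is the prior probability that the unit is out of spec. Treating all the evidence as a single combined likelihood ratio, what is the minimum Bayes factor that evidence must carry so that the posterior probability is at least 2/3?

Prior odds = (1/30)/(29/30) = 1/29.
Target odds = (2/3)/(1/3) = 2.
Required Bayes factor = 2 ÷ (1/29) = 58.

58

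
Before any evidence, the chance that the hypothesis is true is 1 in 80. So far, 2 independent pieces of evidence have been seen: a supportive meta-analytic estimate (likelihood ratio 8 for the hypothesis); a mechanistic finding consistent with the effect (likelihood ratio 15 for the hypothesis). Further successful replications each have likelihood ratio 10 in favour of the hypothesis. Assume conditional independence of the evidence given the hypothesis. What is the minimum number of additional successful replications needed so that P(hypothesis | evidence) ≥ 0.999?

3

Prior odds = 0.0125/0.9875 = 1/79.
Combined Bayes factor of the evidence already in hand = 8 × 15 = 120.
Odds after that evidence = (1/79) × 120 = 120/79.
Target odds = 0.999/0.001 = 999.
Need 10ⁿ ≥ 999 ÷ (120/79) = 657.675.
10² = 100 falls short of 657.675 but 10³ = 1000 reaches it, so n = 3.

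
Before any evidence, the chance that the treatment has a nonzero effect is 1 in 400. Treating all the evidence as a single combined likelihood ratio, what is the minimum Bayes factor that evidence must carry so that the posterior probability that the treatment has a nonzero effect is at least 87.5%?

2793

Prior odds = 0.0025/0.9975 = 1/399.
Target odds = 0.875/0.125 = 7.
Required Bayes factor = 7 ÷ (1/399) = 2793.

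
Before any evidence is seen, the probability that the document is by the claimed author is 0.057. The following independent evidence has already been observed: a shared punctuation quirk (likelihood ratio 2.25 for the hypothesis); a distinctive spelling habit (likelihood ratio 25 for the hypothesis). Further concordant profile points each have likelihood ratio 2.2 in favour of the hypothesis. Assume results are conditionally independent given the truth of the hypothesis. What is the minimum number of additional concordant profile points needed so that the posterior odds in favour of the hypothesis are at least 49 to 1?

4

Prior odds = 0.057/0.943 = 57/943.
Combined Bayes factor of the evidence already in hand = 2.25 × 25 = 56.25.
Odds after that evidence = (57/943) × 56.25 = 12825/3772.
Target odds = 49.
Need 2.2ⁿ ≥ 49 ÷ (12825/3772) = 184828/12825.
2.2³ = 10.648 falls short of 184828/12825 but 2.2⁴ = 23.4256 reaches it, so n = 4.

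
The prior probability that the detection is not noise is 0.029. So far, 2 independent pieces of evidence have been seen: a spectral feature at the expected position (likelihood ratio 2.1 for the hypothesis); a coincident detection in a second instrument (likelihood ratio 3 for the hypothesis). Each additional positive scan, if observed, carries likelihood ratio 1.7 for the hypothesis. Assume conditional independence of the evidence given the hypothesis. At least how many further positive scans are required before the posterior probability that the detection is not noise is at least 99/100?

Prior odds = 0.029/0.971 = 29/971.
Combined Bayes factor of the evidence already in hand = 2.1 × 3 = 6.3.
Odds after that evidence = (29/971) × 6.3 = 1827/9710.
Target odds = 0.99/0.01 = 99.
Need 1.7ⁿ ≥ 99 ÷ (1827/9710) = 106810/203.
1.7¹¹ ≈342.719 falls short of 106810/203 but 1.7¹² ≈582.622 reaches it, so n = 12.

12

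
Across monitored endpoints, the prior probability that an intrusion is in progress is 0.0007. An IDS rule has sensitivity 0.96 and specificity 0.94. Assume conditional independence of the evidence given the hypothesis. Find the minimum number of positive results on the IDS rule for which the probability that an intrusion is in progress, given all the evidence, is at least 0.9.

Prior odds: 0.0007 ÷ 0.9993 = 7/9993.
False-positive rate = 1 − 0.94 = 0.06; likelihood ratio of a positive = 0.96/0.06 = 16.
Target odds: 0.9 ÷ 0.1 = 9.
Require 16ⁿ ≥ 9 ÷ (7/9993) = 89937/7.
16³ = 4096 falls short of 89937/7 but 16⁴ = 65536 reaches it, so n = 4.

4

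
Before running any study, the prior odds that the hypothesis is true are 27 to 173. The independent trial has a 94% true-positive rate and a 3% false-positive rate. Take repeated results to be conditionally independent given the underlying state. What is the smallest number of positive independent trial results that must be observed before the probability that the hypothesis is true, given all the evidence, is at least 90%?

2

Prior odds = 27/173.
Likelihood ratio of a positive result = 0.94/0.03 = 94/3.
Target odds: 0.9 ÷ 0.1 = 9.
Require (94/3)ⁿ ≥ 9 ÷ (27/173) = 173/3.
(94/3)¹ = 94/3 falls short of 173/3 but (94/3)² = 8836/9 reaches it, so n = 2.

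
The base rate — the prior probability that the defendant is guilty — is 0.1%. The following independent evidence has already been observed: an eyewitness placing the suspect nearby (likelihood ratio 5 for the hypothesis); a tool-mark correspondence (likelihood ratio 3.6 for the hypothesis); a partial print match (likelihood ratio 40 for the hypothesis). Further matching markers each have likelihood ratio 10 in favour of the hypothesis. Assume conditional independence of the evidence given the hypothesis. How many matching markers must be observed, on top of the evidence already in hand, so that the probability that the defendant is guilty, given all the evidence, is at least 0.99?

Prior odds = 0.001/0.999 = 1/999.
Combined Bayes factor of the evidence already in hand = 5 × 3.6 × 40 = 720.
Odds after that evidence = (1/999) × 720 = 80/111.
Target odds = 0.99/0.01 = 99.
Need 10ⁿ ≥ 99 ÷ (80/111) = 137.3625.
10² = 100 falls short of 137.3625 but 10³ = 1000 reaches it, so n = 3.

3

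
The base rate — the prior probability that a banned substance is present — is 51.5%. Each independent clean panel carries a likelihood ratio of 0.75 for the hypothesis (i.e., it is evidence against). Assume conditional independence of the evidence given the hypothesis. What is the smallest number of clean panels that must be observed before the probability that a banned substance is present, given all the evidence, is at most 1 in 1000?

Prior odds: 0.515 ÷ 0.485 = 103/97.
Likelihood ratio per clean panel = 0.75.
Target posterior odds = 0.001/0.999 = 1/999.
Require 0.75ⁿ ≤ 1/999 ÷ (103/97) = 97/102897.
0.75²⁴ ≈0.00100339 is still above 97/102897 but 0.75²⁵ ≈0.000752543 is at or below it, so n = 25.

25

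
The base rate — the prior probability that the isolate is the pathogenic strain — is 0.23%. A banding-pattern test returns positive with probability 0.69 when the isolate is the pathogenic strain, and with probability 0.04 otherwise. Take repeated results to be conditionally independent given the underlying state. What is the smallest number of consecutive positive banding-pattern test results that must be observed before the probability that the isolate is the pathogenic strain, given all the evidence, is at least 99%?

4

Prior odds: 0.0023 ÷ 0.9977 = 23/9977.
Likelihood ratio of a positive result = 0.69/0.04 = 17.25.
Target odds: 0.99 ÷ 0.01 = 99.
Need (23/9977) × 17.25ⁿ ≥ 99, i.e. 17.25ⁿ ≥ 987723/23.
17.25³ = 5132.953125 falls short of 987723/23 but 17.25⁴ = 22667121/256 reaches it, so n = 4.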